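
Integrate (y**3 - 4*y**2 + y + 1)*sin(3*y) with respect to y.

-y**3*cos(3*y)/3 + y**2*sin(3*y)/3 + 4*y**2*cos(3*y)/3 - 8*y*sin(3*y)/9 - y*cos(3*y)/9 + sin(3*y)/27 - 17*cos(3*y)/27 + C

Use integration by parts with u = y**3 - 4*y**2 + y + 1, dv = sin(3*y) dy, so v = -cos(3*y)/3.
Apply parts 3 times (tabular method): alternate signs, differentiate u down to 0, integrate dv up.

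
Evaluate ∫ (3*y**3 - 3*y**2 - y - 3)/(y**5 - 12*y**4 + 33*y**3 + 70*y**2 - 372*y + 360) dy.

Factor the denominator: (y - 6)*(y - 5)*(y - 2)**2*(y + 3).
Partial-fraction decomposition: -3/(50*(y + 3)) + 1541/(3600*(y - 2)) + 7/(60*(y - 2)**2) - 73/(18*(y - 5)) + 59/(16*(y - 6)).
Integrate each term; A/(y−a) gives A·log|y−a|; A/(y−a)² gives −A/(y−a).

59*log(y - 6)/16 - 73*log(y - 5)/18 + 1541*log(y - 2)/3600 - 3*log(y + 3)/50 - 7/(60*y - 120) + C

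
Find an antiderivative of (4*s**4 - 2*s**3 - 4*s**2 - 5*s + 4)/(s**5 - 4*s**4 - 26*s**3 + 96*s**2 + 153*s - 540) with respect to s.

Factor the denominator: (s - 5)*(s - 3)**2*(s + 3)*(s + 4).
Partial-fraction decomposition: 1112/(441*(s + 4)) - 361/(288*(s + 3)) - 8221/(1764*(s - 3)) - 223/(84*(s - 3)**2) + 2129/(288*(s - 5)).
Integrate each term; A/(s−a) gives A·log|s−a|; A/(s−a)² gives −A/(s−a).

2129*log(s - 5)/288 - 8221*log(s - 3)/1764 - 361*log(s + 3)/288 + 1112*log(s + 4)/441 + 223/(84*s - 252) + C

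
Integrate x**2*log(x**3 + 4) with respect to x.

x**3*log(x**3 + 4)/3 - x**3/3 + 4*log(x**3 + 4)/3 + C

Let u = x**3 + 4, so du = (3*x**2) dx.
The integral becomes (1/3)·∫ log(u) du; integrate by parts with u′=log(u), dv′=du.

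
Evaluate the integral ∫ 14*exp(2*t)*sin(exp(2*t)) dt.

Let u = exp(2*t), so du = (2*exp(2*t)) dt.
Rewriting, the integral becomes 7·∫ sin(u) du = 7·-cos(u).
Substituting back, u = exp(2*t).

-7*cos(exp(2*t)) + C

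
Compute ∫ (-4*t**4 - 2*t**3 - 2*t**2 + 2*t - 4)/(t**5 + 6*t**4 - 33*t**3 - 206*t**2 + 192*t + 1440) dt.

Factor the denominator: (t - 5)*(t - 3)*(t + 4)**2*(t + 6).
Partial-fraction decomposition: -110/(9*(t + 6)) + 37084/(3969*(t + 4)) - 470/(63*(t + 4)**2) + 197/(441*(t - 3)) - 127/(81*(t - 5)).
Integrate each term; A/(t−a) gives A·log|t−a|; A/(t−a)² gives −A/(t−a).

-127*log(t - 5)/81 + 197*log(t - 3)/441 + 37084*log(t + 4)/3969 - 110*log(t + 6)/9 + 470/(63*t + 252) + C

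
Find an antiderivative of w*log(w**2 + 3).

w**2*log(w**2 + 3)/2 - w**2/2 + 3*log(w**2 + 3)/2 + C

Let u = w**2 + 3, so du = (2*w) dw.
The integral becomes (1/2)·∫ log(u) du; integrate by parts with u′=log(u), dv′=du.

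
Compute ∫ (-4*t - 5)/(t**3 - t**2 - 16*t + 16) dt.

-7*log(t - 4)/8 + 3*log(t - 1)/5 + 11*log(t + 4)/40 + C

Factor the denominator: (t - 4)*(t - 1)*(t + 4).
Partial-fraction decomposition: 11/(40*(t + 4)) + 3/(5*(t - 1)) - 7/(8*(t - 4)).
Integrate each term: A/(t−a) contributes A·log|t−a|.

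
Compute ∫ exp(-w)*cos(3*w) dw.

3*exp(-w)*sin(3*w)/10 - exp(-w)*cos(3*w)/10 + C

Let I denote the integral. Integrate by parts with u = cos(3*w), dv = exp(-w) dw, so v = -exp(-w): I = -exp(-w)*cos(3*w) − 3·∫ exp(-w)*sin(3*w) dw.
Apply parts again with u = sin(3*w), dv = exp(-w) dw: ∫ exp(-w)*sin(3*w) dw = -exp(-w)*sin(3*w) + 3·I. Substituting back brings back I: I = 3*exp(-w)*sin(3*w) - exp(-w)*cos(3*w) − 9·I.
Solving for I: (1 + 9)·I equals the remaining terms, so I = (1/10)·(3*exp(-w)*sin(3*w) - exp(-w)*cos(3*w)).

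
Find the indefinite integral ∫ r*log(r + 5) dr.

r**2*log(r + 5)/2 - r**2/4 + 5*r/2 - 25*log(r + 5)/2 + C

Use integration by parts with u = log(r + 5), dv = r dr.
Then du = 1/(r + 5) dr and v = r**2/2.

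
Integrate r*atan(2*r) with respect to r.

Use integration by parts with u = arctan(2*r), dv = r dr.
Then du = 2/(4*r**2 + 1) dr.

r**2*atan(2*r)/2 - r/4 + atan(2*r)/8 + C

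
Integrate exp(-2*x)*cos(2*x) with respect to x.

exp(-2*x)*sin(2*x)/4 - exp(-2*x)*cos(2*x)/4 + C

Let I denote the integral. Integrate by parts with u = cos(2*x), dv = exp(-2*x) dx, so v = -exp(-2*x)/2: I = -exp(-2*x)*cos(2*x)/2 − ∫ exp(-2*x)*sin(2*x) dx.
Apply parts again with u = sin(2*x), dv = exp(-2*x) dx: ∫ exp(-2*x)*sin(2*x) dx = -exp(-2*x)*sin(2*x)/2 + I. Substituting back brings back I: I = exp(-2*x)*sin(2*x)/2 - exp(-2*x)*cos(2*x)/2 − I.
Solving for I: (1 + 1)·I equals the remaining terms, so I = (1/2)·(exp(-2*x)*sin(2*x)/2 - exp(-2*x)*cos(2*x)/2).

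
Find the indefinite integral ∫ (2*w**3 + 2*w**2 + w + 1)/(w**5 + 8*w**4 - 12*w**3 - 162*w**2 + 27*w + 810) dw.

655*log(w - 3)/7776 - 19*log(w + 3)/108 + 51*log(w + 5)/32 - 365*log(w + 6)/243 - 19/(108*w - 324) + C

Factor the denominator: (w - 3)**2*(w + 3)*(w + 5)*(w + 6).
Partial-fraction decomposition: -365/(243*(w + 6)) + 51/(32*(w + 5)) - 19/(108*(w + 3)) + 655/(7776*(w - 3)) + 19/(108*(w - 3)**2).
Integrate each term; A/(w−a) gives A·log|w−a|; A/(w−a)² gives −A/(w−a).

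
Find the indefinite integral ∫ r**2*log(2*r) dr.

r**3*(log(r) + log(2))/3 - r**3/9 + C

Use integration by parts with u = log(2*r), dv = r**2 dr.
Then du = 1/r dr and v = r**3/3.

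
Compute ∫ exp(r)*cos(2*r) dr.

Let I denote the integral. Integrate by parts with u = cos(2*r), dv = exp(r) dr, so v = exp(r): I = exp(r)*cos(2*r) + 2·∫ exp(r)*sin(2*r) dr.
Apply parts again with u = sin(2*r), dv = exp(r) dr: ∫ exp(r)*sin(2*r) dr = exp(r)*sin(2*r) − 2·I. Substituting back brings back I: I = 2*exp(r)*sin(2*r) + exp(r)*cos(2*r) − 4·I.
Solving for I: (1 + 4)·I equals the remaining terms, so I = (1/5)·(2*exp(r)*sin(2*r) + exp(r)*cos(2*r)).

2*exp(r)*sin(2*r)/5 + exp(r)*cos(2*r)/5 + C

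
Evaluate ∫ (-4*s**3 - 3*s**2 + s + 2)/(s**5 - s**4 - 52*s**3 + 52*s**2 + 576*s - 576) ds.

Factor the denominator: (s - 6)*(s - 4)*(s - 1)*(s + 4)*(s + 6).
Partial-fraction decomposition: 47/(105*(s + 6)) - 103/(400*(s + 4)) - 4/(525*(s - 1)) + 149/(240*(s - 4)) - 241/(300*(s - 6)).
Integrate each term: A/(s−a) contributes A·log|s−a|.

-241*log(s - 6)/300 + 149*log(s - 4)/240 - 4*log(s - 1)/525 - 103*log(s + 4)/400 + 47*log(s + 6)/105 + C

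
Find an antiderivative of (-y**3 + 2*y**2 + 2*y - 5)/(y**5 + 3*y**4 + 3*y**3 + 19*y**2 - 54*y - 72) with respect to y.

-log(y - 2)/234 + 2*log(y + 1)/45 + 83*log(y + 4)/450 - 73*log(y**2 + 9)/650 - 68*atan(y/3)/975 + C

Factor the denominator: (y - 2)*(y + 1)*(y + 4)*(y**2 + 9).
Partial-fraction decomposition: -(73*y + 68)/(325*(y**2 + 9)) + 83/(450*(y + 4)) + 2/(45*(y + 1)) - 1/(234*(y - 2)).
Integrate each term; A/(y−a) gives A·log|y−a|; the (By+D)/(y²+p²) term gives a log and an atan.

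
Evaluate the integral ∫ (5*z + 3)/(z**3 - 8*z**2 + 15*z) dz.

Factor the denominator: z*(z - 5)*(z - 3).
Partial-fraction decomposition: -3/(z - 3) + 14/(5*(z - 5)) + 1/(5*z).
Integrate each term: A/(z−a) contributes A·log|z−a|.

log(z)/5 + 14*log(z - 5)/5 - 3*log(z - 3) + C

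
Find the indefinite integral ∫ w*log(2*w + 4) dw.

Use integration by parts with u = log(2*w + 4), dv = w dw.
Then du = 2/(2*w + 4) dw and v = w**2/2.

w**2*log(2*w + 4)/2 - w**2/4 + w - 2*log(w + 2) + C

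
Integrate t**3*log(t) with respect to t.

Use integration by parts with u = log(t), dv = t**3 dt.
Then du = 1/t dt and v = t**4/4.

t**4*log(t)/4 - t**4/16 + C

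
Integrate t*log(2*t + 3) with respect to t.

Use integration by parts with u = log(2*t + 3), dv = t dt.
Then du = 2/(2*t + 3) dt and v = t**2/2.

t**2*log(2*t + 3)/2 - t**2/4 + 3*t/4 - 9*log(2*t + 3)/8 + C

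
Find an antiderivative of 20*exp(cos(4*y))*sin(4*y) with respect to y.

-5*exp(cos(4*y)) + C

Let u = cos(4*y), so du = (-4*sin(4*y)) dy.
Rewriting, the integral becomes -5·∫ e^u du = -5·e^u.
Substituting back, u = cos(4*y).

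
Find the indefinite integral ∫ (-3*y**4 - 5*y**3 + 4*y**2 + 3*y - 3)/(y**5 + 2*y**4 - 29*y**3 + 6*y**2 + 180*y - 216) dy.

Factor the denominator: (y - 3)*(y - 2)**2*(y + 3)*(y + 6).
Partial-fraction decomposition: -895/(576*(y + 6)) + 14/(75*(y + 3)) + 7343/(1600*(y - 2)) + 69/(40*(y - 2)**2) - 56/(9*(y - 3)).
Integrate each term; A/(y−a) gives A·log|y−a|; A/(y−a)² gives −A/(y−a).

-56*log(y - 3)/9 + 7343*log(y - 2)/1600 + 14*log(y + 3)/75 - 895*log(y + 6)/576 - 69/(40*y - 80) + C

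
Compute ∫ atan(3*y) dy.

y*atan(3*y) - log(9*y**2 + 1)/6 + C

Use integration by parts with u = arctan(3*y), dv = dy.
Then du = 3/(9*y**2 + 1) dy.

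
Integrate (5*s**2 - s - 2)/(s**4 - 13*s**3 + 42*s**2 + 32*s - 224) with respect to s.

236*log(s - 7)/81 - 77*log(s - 4)/27 - 5*log(s + 2)/81 + 37/(9*s - 36) + C

Factor the denominator: (s - 7)*(s - 4)**2*(s + 2).
Partial-fraction decomposition: -5/(81*(s + 2)) - 77/(27*(s - 4)) - 37/(9*(s - 4)**2) + 236/(81*(s - 7)).
Integrate each term; A/(s−a) gives A·log|s−a|; A/(s−a)² gives −A/(s−a).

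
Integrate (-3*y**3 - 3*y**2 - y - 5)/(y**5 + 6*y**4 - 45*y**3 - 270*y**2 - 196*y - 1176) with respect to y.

Factor the denominator: (y - 7)*(y + 6)*(y + 7)*(y**2 + 4).
Partial-fraction decomposition: -(59*y + 86)/(2120*(y**2 + 4)) + 442/(371*(y + 7)) - 541/(520*(y + 6)) - 594/(4823*(y - 7)).
Integrate each term; A/(y−a) gives A·log|y−a|; the (By+D)/(y²+p²) term gives a log and an atan.

-594*log(y - 7)/4823 - 541*log(y + 6)/520 + 442*log(y + 7)/371 - 59*log(y**2 + 4)/4240 - 43*atan(y/2)/2120 + C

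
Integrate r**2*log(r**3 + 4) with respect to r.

r**3*log(r**3 + 4)/3 - r**3/3 + 4*log(r**3 + 4)/3 + C

Let u = r**3 + 4, so du = (3*r**2) dr.
The integral becomes (1/3)·∫ log(u) du; integrate by parts with u′=log(u), dv′=du.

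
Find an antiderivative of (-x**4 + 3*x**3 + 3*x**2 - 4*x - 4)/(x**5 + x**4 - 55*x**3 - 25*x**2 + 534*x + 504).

Factor the denominator: (x - 6)*(x - 4)*(x + 1)*(x + 3)*(x + 7).
Partial-fraction decomposition: -3259/(3432*(x + 7)) + 127/(504*(x + 3)) - 1/(420*(x + 1)) + 18/(385*(x - 4)) - 284/(819*(x - 6)).
Integrate each term: A/(x−a) contributes A·log|x−a|.

-284*log(x - 6)/819 + 18*log(x - 4)/385 - log(x + 1)/420 + 127*log(x + 3)/504 - 3259*log(x + 7)/3432 + C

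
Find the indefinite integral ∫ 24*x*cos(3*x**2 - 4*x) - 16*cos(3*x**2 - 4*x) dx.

Let u = 3*x**2 - 4*x, so du = (6*x - 4) dx.
Rewriting, the integral becomes 4·∫ cos(u) du = 4·sin(u).
Substituting back, u = 3*x**2 - 4*x.

4*sin(3*x**2 - 4*x) + C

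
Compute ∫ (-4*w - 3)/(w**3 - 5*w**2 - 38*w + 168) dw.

-31*log(w - 7)/39 + 19*log(w - 4)/30 + 21*log(w + 6)/130 + C

Factor the denominator: (w - 7)*(w - 4)*(w + 6).
Partial-fraction decomposition: 21/(130*(w + 6)) + 19/(30*(w - 4)) - 31/(39*(w - 7)).
Integrate each term: A/(w−a) contributes A·log|w−a|.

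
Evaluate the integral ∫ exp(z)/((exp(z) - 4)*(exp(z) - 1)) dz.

Let u = e^z, du = e^z dz.
The integral becomes ∫ du/((u-1)(u-4)); decompose into partial fractions.

log(exp(z) - 4)/3 - log(exp(z) - 1)/3 + C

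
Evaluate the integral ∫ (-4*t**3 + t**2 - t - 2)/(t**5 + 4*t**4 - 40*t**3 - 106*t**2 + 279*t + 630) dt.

Factor the denominator: (t - 5)*(t - 3)*(t + 2)*(t + 3)*(t + 7).
Partial-fraction decomposition: 713/(1200*(t + 7)) - 59/(96*(t + 3)) + 36/(175*(t + 2)) + 13/(75*(t - 3)) - 241/(672*(t - 5)).
Integrate each term: A/(t−a) contributes A·log|t−a|.

-241*log(t - 5)/672 + 13*log(t - 3)/75 + 36*log(t + 2)/175 - 59*log(t + 3)/96 + 713*log(t + 7)/1200 + C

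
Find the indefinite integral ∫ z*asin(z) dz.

z**2*asin(z)/2 + z*sqrt(-z**2 + 1)/4 - asin(z)/4 + C

Use integration by parts with u = arcsin(z), dv = z dz.
Then du = 1/sqrt(-z**2 + 1) dz.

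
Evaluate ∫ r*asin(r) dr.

r**2*asin(r)/2 + r*sqrt(-r**2 + 1)/4 - asin(r)/4 + C

Use integration by parts with u = arcsin(r), dv = r dr.
Then du = 1/sqrt(-r**2 + 1) dr.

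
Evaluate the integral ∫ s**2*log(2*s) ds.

s**3*(log(s) + log(2))/3 - s**3/9 + C

Use integration by parts with u = log(2*s), dv = s**2 ds.
Then du = 1/s ds and v = s**3/3.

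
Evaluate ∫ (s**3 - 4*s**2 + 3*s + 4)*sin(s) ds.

Use integration by parts with u = s**3 - 4*s**2 + 3*s + 4, dv = sin(s) ds, so v = -cos(s).
Apply parts 3 times (tabular method): alternate signs, differentiate u down to 0, integrate dv up.

-s**3*cos(s) + 3*s**2*sin(s) + 4*s**2*cos(s) - 8*s*sin(s) + 3*s*cos(s) - 3*sin(s) - 12*cos(s) + C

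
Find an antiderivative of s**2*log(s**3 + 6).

s**3*log(s**3 + 6)/3 - s**3/3 + 2*log(s**3 + 6) + C

Let u = s**3 + 6, so du = (3*s**2) ds.
The integral becomes (1/3)·∫ log(u) du; integrate by parts with u′=log(u), dv′=du.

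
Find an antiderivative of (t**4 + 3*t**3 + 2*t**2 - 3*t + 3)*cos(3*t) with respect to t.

t**4*sin(3*t)/3 + t**3*sin(3*t) + 4*t**3*cos(3*t)/9 + 2*t**2*sin(3*t)/9 + t**2*cos(3*t) - 5*t*sin(3*t)/3 + 4*t*cos(3*t)/27 + 77*sin(3*t)/81 - 5*cos(3*t)/9 + C

Use integration by parts with u = t**4 + 3*t**3 + 2*t**2 - 3*t + 3, dv = cos(3*t) dt, so v = sin(3*t)/3.
Apply parts 4 times (tabular method): alternate signs, differentiate u down to 0, integrate dv up.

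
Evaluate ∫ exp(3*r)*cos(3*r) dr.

Let I denote the integral. Integrate by parts with u = cos(3*r), dv = exp(3*r) dr, so v = exp(3*r)/3: I = exp(3*r)*cos(3*r)/3 + ∫ exp(3*r)*sin(3*r) dr.
Apply parts again with u = sin(3*r), dv = exp(3*r) dr: ∫ exp(3*r)*sin(3*r) dr = exp(3*r)*sin(3*r)/3 − I. Substituting back brings back I: I = exp(3*r)*sin(3*r)/3 + exp(3*r)*cos(3*r)/3 − I.
Solving for I: (1 + 1)·I equals the remaining terms, so I = (1/2)·(exp(3*r)*sin(3*r)/3 + exp(3*r)*cos(3*r)/3).

exp(3*r)*sin(3*r)/6 + exp(3*r)*cos(3*r)/6 + C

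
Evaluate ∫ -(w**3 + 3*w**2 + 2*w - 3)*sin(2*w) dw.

Use integration by parts with u = w**3 + 3*w**2 + 2*w - 3, dv = -sin(2*w) dw, so v = cos(2*w)/2.
Apply parts 3 times (tabular method): alternate signs, differentiate u down to 0, integrate dv up.

w**3*cos(2*w)/2 - 3*w**2*sin(2*w)/4 + 3*w**2*cos(2*w)/2 - 3*w*sin(2*w)/2 + w*cos(2*w)/4 - sin(2*w)/8 - 9*cos(2*w)/4 + C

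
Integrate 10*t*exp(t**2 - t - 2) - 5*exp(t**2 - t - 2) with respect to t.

5*exp(t**2 - t - 2) + C

Let u = t**2 - t - 2, so du = (2*t - 1) dt.
Rewriting, the integral becomes 5·∫ e^u du = 5·e^u.
Substituting back, u = t**2 - t - 2.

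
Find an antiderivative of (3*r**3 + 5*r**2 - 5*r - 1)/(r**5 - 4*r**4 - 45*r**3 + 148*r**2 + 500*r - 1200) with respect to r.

797*log(r - 6)/440 - 79*log(r - 5)/45 + 11*log(r - 2)/168 + 31*log(r + 4)/180 - 113*log(r + 5)/385 + C

Factor the denominator: (r - 6)*(r - 5)*(r - 2)*(r + 4)*(r + 5).
Partial-fraction decomposition: -113/(385*(r + 5)) + 31/(180*(r + 4)) + 11/(168*(r - 2)) - 79/(45*(r - 5)) + 797/(440*(r - 6)).
Integrate each term: A/(r−a) contributes A·log|r−a|.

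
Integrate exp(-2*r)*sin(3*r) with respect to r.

Let I denote the integral. Integrate by parts with u = sin(3*r), dv = exp(-2*r) dr, so v = -exp(-2*r)/2: I = -exp(-2*r)*sin(3*r)/2 + (3/2)·∫ exp(-2*r)*cos(3*r) dr.
Apply parts again with u = cos(3*r), dv = exp(-2*r) dr: ∫ exp(-2*r)*cos(3*r) dr = -exp(-2*r)*cos(3*r)/2 − (3/2)·I. Substituting back brings back I: I = -exp(-2*r)*sin(3*r)/2 - 3*exp(-2*r)*cos(3*r)/4 − (9/4)·I.
Solving for I: (1 + 9/4)·I equals the remaining terms, so I = (4/13)·(-exp(-2*r)*sin(3*r)/2 - 3*exp(-2*r)*cos(3*r)/4).

-2*exp(-2*r)*sin(3*r)/13 - 3*exp(-2*r)*cos(3*r)/13 + C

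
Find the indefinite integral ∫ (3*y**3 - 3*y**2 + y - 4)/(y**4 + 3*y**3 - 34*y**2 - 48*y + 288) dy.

9*log(y - 4)/5 - 53*log(y - 3)/63 - 31*log(y + 4)/14 + 383*log(y + 6)/90 + C

Factor the denominator: (y - 4)*(y - 3)*(y + 4)*(y + 6).
Partial-fraction decomposition: 383/(90*(y + 6)) - 31/(14*(y + 4)) - 53/(63*(y - 3)) + 9/(5*(y - 4)).
Integrate each term: A/(y−a) contributes A·log|y−a|.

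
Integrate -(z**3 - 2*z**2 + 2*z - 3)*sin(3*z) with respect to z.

Use integration by parts with u = z**3 - 2*z**2 + 2*z - 3, dv = -sin(3*z) dz, so v = cos(3*z)/3.
Apply parts 3 times (tabular method): alternate signs, differentiate u down to 0, integrate dv up.

z**3*cos(3*z)/3 - z**2*sin(3*z)/3 - 2*z**2*cos(3*z)/3 + 4*z*sin(3*z)/9 + 4*z*cos(3*z)/9 - 4*sin(3*z)/27 - 23*cos(3*z)/27 + C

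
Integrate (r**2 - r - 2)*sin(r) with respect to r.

-r**2*cos(r) + 2*r*sin(r) + r*cos(r) - sin(r) + 4*cos(r) + C

Use integration by parts with u = r**2 - r - 2, dv = sin(r) dr, so v = -cos(r).
Apply parts 2 times (tabular method): alternate signs, differentiate u down to 0, integrate dv up.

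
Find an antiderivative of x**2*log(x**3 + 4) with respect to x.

Let u = x**3 + 4, so du = (3*x**2) dx.
The integral becomes (1/3)·∫ log(u) du; integrate by parts with u′=log(u), dv′=du.

x**3*log(x**3 + 4)/3 - x**3/3 + 4*log(x**3 + 4)/3 + C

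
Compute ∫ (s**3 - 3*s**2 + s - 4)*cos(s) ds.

s**3*sin(s) - 3*s**2*sin(s) + 3*s**2*cos(s) - 5*s*sin(s) - 6*s*cos(s) + 2*sin(s) - 5*cos(s) + C

Use integration by parts with u = s**3 - 3*s**2 + s - 4, dv = cos(s) ds, so v = sin(s).
Apply parts 3 times (tabular method): alternate signs, differentiate u down to 0, integrate dv up.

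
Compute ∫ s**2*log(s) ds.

s**3*log(s)/3 - s**3/9 + C

Use integration by parts with u = log(s), dv = s**2 ds.
Then du = 1/s ds and v = s**3/3.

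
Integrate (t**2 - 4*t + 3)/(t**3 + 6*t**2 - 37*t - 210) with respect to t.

Factor the denominator: (t - 6)*(t + 5)*(t + 7).
Partial-fraction decomposition: 40/(13*(t + 7)) - 24/(11*(t + 5)) + 15/(143*(t - 6)).
Integrate each term: A/(t−a) contributes A·log|t−a|.

15*log(t - 6)/143 - 24*log(t + 5)/11 + 40*log(t + 7)/13 + C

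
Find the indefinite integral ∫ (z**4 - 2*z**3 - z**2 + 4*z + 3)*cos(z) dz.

Use integration by parts with u = z**4 - 2*z**3 - z**2 + 4*z + 3, dv = cos(z) dz, so v = sin(z).
Apply parts 4 times (tabular method): alternate signs, differentiate u down to 0, integrate dv up.

z**4*sin(z) - 2*z**3*sin(z) + 4*z**3*cos(z) - 13*z**2*sin(z) - 6*z**2*cos(z) + 16*z*sin(z) - 26*z*cos(z) + 29*sin(z) + 16*cos(z) + C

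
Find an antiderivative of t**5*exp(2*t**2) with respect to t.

(2*t**4 - 2*t**2 + 1)*exp(2*t**2)/8 + C

Let u = t², du = 2t dt; rewrite as (1/2)∫ u^2·exp(2u) du.
Now integrate by parts 2 times.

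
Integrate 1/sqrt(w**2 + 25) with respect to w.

log(w + sqrt(w**2 + 25)) + C

Substitute w = 5·tan(θ), so dw = 5·sec(θ)^2 dθ and the radical becomes sqrt(w**2 + 25) = 5·sec(θ) by the Pythagorean identity.
Integrate the resulting trig expression in θ, then back-substitute tan(θ) = w/5, sec(θ) = sqrt(w**2 + 25)/5 (absorbing any constant into C).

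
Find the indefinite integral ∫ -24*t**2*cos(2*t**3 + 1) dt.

Let u = 2*t**3 + 1, so du = (6*t**2) dt.
Rewriting, the integral becomes -4·∫ cos(u) du = -4·sin(u).
Substituting back, u = 2*t**3 + 1.

-4*sin(2*t**3 + 1) + C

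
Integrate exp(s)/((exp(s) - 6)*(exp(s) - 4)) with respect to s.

log(exp(s) - 6)/2 - log(exp(s) - 4)/2 + C

Let u = e^s, du = e^s ds.
The integral becomes ∫ du/((u-6)(u-4)); decompose into partial fractions.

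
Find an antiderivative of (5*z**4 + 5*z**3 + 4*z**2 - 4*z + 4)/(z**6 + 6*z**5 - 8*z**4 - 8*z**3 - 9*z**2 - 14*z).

-2*log(z)/7 + 22*log(z - 2)/45 + log(z + 1)/3 - 1753*log(z + 7)/3150 + log(z**2 + 1)/100 + 23*atan(z)/50 + C

Factor the denominator: z*(z - 2)*(z + 1)*(z + 7)*(z**2 + 1).
Partial-fraction decomposition: (z + 23)/(50*(z**2 + 1)) - 1753/(3150*(z + 7)) + 1/(3*(z + 1)) + 22/(45*(z - 2)) - 2/(7*z).
Integrate each term; A/(z−a) gives A·log|z−a|; the (Bz+D)/(z²+p²) term gives a log and an atan.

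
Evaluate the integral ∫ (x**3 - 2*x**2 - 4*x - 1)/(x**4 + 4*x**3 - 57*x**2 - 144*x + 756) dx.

119*log(x - 6)/468 + 2*log(x - 3)/135 - 265*log(x + 6)/108 + 207*log(x + 7)/65 + C

Factor the denominator: (x - 6)*(x - 3)*(x + 6)*(x + 7).
Partial-fraction decomposition: 207/(65*(x + 7)) - 265/(108*(x + 6)) + 2/(135*(x - 3)) + 119/(468*(x - 6)).
Integrate each term: A/(x−a) contributes A·log|x−a|.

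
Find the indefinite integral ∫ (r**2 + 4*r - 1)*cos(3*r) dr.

Use integration by parts with u = r**2 + 4*r - 1, dv = cos(3*r) dr, so v = sin(3*r)/3.
Apply parts 2 times (tabular method): alternate signs, differentiate u down to 0, integrate dv up.

r**2*sin(3*r)/3 + 4*r*sin(3*r)/3 + 2*r*cos(3*r)/9 - 11*sin(3*r)/27 + 4*cos(3*r)/9 + C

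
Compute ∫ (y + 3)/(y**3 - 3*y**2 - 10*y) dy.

-3*log(y)/10 + 8*log(y - 5)/35 + log(y + 2)/14 + C

Factor the denominator: y*(y - 5)*(y + 2).
Partial-fraction decomposition: 1/(14*(y + 2)) + 8/(35*(y - 5)) - 3/(10*y).
Integrate each term: A/(y−a) contributes A·log|y−a|.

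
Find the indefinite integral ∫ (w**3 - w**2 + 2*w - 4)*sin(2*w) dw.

-w**3*cos(2*w)/2 + 3*w**2*sin(2*w)/4 + w**2*cos(2*w)/2 - w*sin(2*w)/2 - w*cos(2*w)/4 + sin(2*w)/8 + 7*cos(2*w)/4 + C

Use integration by parts with u = w**3 - w**2 + 2*w - 4, dv = sin(2*w) dw, so v = -cos(2*w)/2.
Apply parts 3 times (tabular method): alternate signs, differentiate u down to 0, integrate dv up.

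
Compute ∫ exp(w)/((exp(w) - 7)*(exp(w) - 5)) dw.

log(exp(w) - 7)/2 - log(exp(w) - 5)/2 + C

Let u = e^w, du = e^w dw.
The integral becomes ∫ du/((u-7)(u-5)); decompose into partial fractions.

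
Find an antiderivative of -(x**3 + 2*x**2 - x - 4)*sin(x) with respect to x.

Use integration by parts with u = x**3 + 2*x**2 - x - 4, dv = -sin(x) dx, so v = cos(x).
Apply parts 3 times (tabular method): alternate signs, differentiate u down to 0, integrate dv up.

x**3*cos(x) - 3*x**2*sin(x) + 2*x**2*cos(x) - 4*x*sin(x) - 7*x*cos(x) + 7*sin(x) - 8*cos(x) + C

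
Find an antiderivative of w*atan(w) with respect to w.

w**2*atan(w)/2 - w/2 + atan(w)/2 + C

Use integration by parts with u = arctan(w), dv = w dw.
Then du = 1/(w**2 + 1) dw.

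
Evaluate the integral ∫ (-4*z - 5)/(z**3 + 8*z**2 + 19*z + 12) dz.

-log(z + 1)/6 - 7*log(z + 3)/2 + 11*log(z + 4)/3 + C

Factor the denominator: (z + 1)*(z + 3)*(z + 4).
Partial-fraction decomposition: 11/(3*(z + 4)) - 7/(2*(z + 3)) - 1/(6*(z + 1)).
Integrate each term: A/(z−a) contributes A·log|z−a|.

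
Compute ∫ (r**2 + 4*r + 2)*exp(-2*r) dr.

Use integration by parts with u = r**2 + 4*r + 2, dv = exp(-2*r) dr, so v = -exp(-2*r)/2.
Apply parts 2 times (tabular method): alternate signs, differentiate u down to 0, integrate dv up.

(-2*r**2 - 10*r - 9)*exp(-2*r)/4 + C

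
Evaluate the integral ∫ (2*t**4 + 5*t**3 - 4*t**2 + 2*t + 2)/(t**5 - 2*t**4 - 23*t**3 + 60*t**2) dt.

Factor the denominator: t**2*(t - 4)*(t - 3)*(t + 5).
Partial-fraction decomposition: 517/(1800*(t + 5)) - 269/(72*(t - 3)) + 389/(72*(t - 4)) + 83/(1800*t) + 1/(30*t**2).
Integrate each term; A/(t−a) gives A·log|t−a|; A/(t−a)² gives −A/(t−a).

83*log(t)/1800 + 389*log(t - 4)/72 - 269*log(t - 3)/72 + 517*log(t + 5)/1800 - 1/(30*t) + C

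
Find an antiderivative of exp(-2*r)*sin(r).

-2*exp(-2*r)*sin(r)/5 - exp(-2*r)*cos(r)/5 + C

Let I denote the integral. Integrate by parts with u = sin(r), dv = exp(-2*r) dr, so v = -exp(-2*r)/2: I = -exp(-2*r)*sin(r)/2 + (1/2)·∫ exp(-2*r)*cos(r) dr.
Apply parts again with u = cos(r), dv = exp(-2*r) dr: ∫ exp(-2*r)*cos(r) dr = -exp(-2*r)*cos(r)/2 − (1/2)·I. Substituting back brings back I: I = -exp(-2*r)*sin(r)/2 - exp(-2*r)*cos(r)/4 − (1/4)·I.
Solving for I: (1 + 1/4)·I equals the remaining terms, so I = (4/5)·(-exp(-2*r)*sin(r)/2 - exp(-2*r)*cos(r)/4).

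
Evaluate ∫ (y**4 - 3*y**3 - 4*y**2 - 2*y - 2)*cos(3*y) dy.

Use integration by parts with u = y**4 - 3*y**3 - 4*y**2 - 2*y - 2, dv = cos(3*y) dy, so v = sin(3*y)/3.
Apply parts 4 times (tabular method): alternate signs, differentiate u down to 0, integrate dv up.

y**4*sin(3*y)/3 - y**3*sin(3*y) + 4*y**3*cos(3*y)/9 - 16*y**2*sin(3*y)/9 - y**2*cos(3*y) - 32*y*cos(3*y)/27 - 22*sin(3*y)/81 + C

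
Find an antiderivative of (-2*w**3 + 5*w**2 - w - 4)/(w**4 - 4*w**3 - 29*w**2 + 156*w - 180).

-67*log(w - 5)/33 + 8*log(w - 3)/9 - log(w - 2)/12 - 307*log(w + 6)/396 + C

Factor the denominator: (w - 5)*(w - 3)*(w - 2)*(w + 6).
Partial-fraction decomposition: -307/(396*(w + 6)) - 1/(12*(w - 2)) + 8/(9*(w - 3)) - 67/(33*(w - 5)).
Integrate each term: A/(w−a) contributes A·log|w−a|.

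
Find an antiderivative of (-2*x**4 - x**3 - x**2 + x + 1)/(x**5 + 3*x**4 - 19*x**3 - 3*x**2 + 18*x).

log(x)/18 - 97*log(x - 3)/108 + log(x - 1)/14 + log(x + 1)/20 - 2417*log(x + 6)/1890 + C

Factor the denominator: x*(x - 3)*(x - 1)*(x + 1)*(x + 6).
Partial-fraction decomposition: -2417/(1890*(x + 6)) + 1/(20*(x + 1)) + 1/(14*(x - 1)) - 97/(108*(x - 3)) + 1/(18*x).
Integrate each term: A/(x−a) contributes A·log|x−a|.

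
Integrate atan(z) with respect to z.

z*atan(z) - log(z**2 + 1)/2 + C

Use integration by parts with u = arctan(z), dv = dz.
Then du = 1/(z**2 + 1) dz.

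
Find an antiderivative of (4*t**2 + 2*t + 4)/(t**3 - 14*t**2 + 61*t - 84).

Factor the denominator: (t - 7)*(t - 4)*(t - 3).
Partial-fraction decomposition: 23/(2*(t - 3)) - 76/(3*(t - 4)) + 107/(6*(t - 7)).
Integrate each term: A/(t−a) contributes A·log|t−a|.

107*log(t - 7)/6 - 76*log(t - 4)/3 + 23*log(t - 3)/2 + C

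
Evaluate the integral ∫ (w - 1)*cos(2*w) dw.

w*sin(2*w)/2 - sin(2*w)/2 + cos(2*w)/4 + C

Use integration by parts with u = w - 1, dv = cos(2*w) dw, so v = sin(2*w)/2.
Apply parts 1 times (tabular method): alternate signs, differentiate u down to 0, integrate dv up.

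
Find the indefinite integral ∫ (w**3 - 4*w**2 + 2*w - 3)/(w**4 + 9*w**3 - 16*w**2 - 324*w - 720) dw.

27*log(w - 6)/440 + 139*log(w + 4)/20 - 238*log(w + 5)/11 + 125*log(w + 6)/8 + C

Factor the denominator: (w - 6)*(w + 4)*(w + 5)*(w + 6).
Partial-fraction decomposition: 125/(8*(w + 6)) - 238/(11*(w + 5)) + 139/(20*(w + 4)) + 27/(440*(w - 6)).
Integrate each term: A/(w−a) contributes A·log|w−a|.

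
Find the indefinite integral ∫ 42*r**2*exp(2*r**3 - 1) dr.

Let u = 2*r**3 - 1, so du = (6*r**2) dr.
Rewriting, the integral becomes 7·∫ e^u du = 7·e^u.
Substituting back, u = 2*r**3 - 1.

7*exp(2*r**3 - 1) + C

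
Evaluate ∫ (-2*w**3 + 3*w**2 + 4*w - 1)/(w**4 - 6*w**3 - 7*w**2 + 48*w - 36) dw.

-301*log(w - 6)/180 - 3*log(w - 2)/20 + log(w - 1)/5 - 17*log(w + 3)/45 + C

Factor the denominator: (w - 6)*(w - 2)*(w - 1)*(w + 3).
Partial-fraction decomposition: -17/(45*(w + 3)) + 1/(5*(w - 1)) - 3/(20*(w - 2)) - 301/(180*(w - 6)).
Integrate each term: A/(w−a) contributes A·log|w−a|.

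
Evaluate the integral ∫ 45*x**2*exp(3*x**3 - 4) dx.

5*exp(3*x**3 - 4) + C

Let u = 3*x**3 - 4, so du = (9*x**2) dx.
Rewriting, the integral becomes 5·∫ e^u du = 5·e^u.
Substituting back, u = 3*x**3 - 4.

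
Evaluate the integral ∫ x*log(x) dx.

Use integration by parts with u = log(x), dv = x dx.
Then du = 1/x dx and v = x**2/2.

x**2*log(x)/2 - x**2/4 + C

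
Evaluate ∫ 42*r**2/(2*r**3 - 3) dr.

7*log(2*r**3 - 3) + C

Let u = 2*r**3 - 3, so du = (6*r**2) dr.
Rewriting, the integral becomes 7·∫ 1/u du = 7·log(u).
Substituting back, u = 2*r**3 - 3.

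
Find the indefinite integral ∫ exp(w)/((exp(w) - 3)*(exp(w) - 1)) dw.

log(exp(w) - 3)/2 - log(exp(w) - 1)/2 + C

Let u = e^w, du = e^w dw.
The integral becomes ∫ du/((u-1)(u-3)); decompose into partial fractions.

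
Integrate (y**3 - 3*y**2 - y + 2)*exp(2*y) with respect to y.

Use integration by parts with u = y**3 - 3*y**2 - y + 2, dv = exp(2*y) dy, so v = exp(2*y)/2.
Apply parts 3 times (tabular method): alternate signs, differentiate u down to 0, integrate dv up.

(4*y**3 - 18*y**2 + 14*y + 1)*exp(2*y)/8 + C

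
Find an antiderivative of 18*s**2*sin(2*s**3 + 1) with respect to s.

Let u = 2*s**3 + 1, so du = (6*s**2) ds.
Rewriting, the integral becomes 3·∫ sin(u) du = 3·-cos(u).
Substituting back, u = 2*s**3 + 1.

-3*cos(2*s**3 + 1) + C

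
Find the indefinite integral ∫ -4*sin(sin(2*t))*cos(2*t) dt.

Let u = sin(2*t), so du = (2*cos(2*t)) dt.
Rewriting, the integral becomes -2·∫ sin(u) du = -2·-cos(u).
Substituting back, u = sin(2*t).

2*cos(sin(2*t)) + C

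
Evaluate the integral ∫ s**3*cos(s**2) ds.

s**2*sin(s**2)/2 + cos(s**2)/2 + C

Let u = s², du = 2s ds; rewrite as (1/2)∫ u^1·cos(1u) du.
Now integrate by parts 1 time.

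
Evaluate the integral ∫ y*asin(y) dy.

y**2*asin(y)/2 + y*sqrt(-y**2 + 1)/4 - asin(y)/4 + C

Use integration by parts with u = arcsin(y), dv = y dy.
Then du = 1/sqrt(-y**2 + 1) dy.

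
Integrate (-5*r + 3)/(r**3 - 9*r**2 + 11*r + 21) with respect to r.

Factor the denominator: (r - 7)*(r - 3)*(r + 1).
Partial-fraction decomposition: 1/(4*(r + 1)) + 3/(4*(r - 3)) - 1/(r - 7).
Integrate each term: A/(r−a) contributes A·log|r−a|.

-log(r - 7) + 3*log(r - 3)/4 + log(r + 1)/4 + C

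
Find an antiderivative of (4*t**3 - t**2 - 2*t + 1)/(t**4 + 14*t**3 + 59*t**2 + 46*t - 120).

log(t - 1)/105 + 263*log(t + 4)/10 - 257*log(t + 5)/3 + 887*log(t + 6)/14 + C

Factor the denominator: (t - 1)*(t + 4)*(t + 5)*(t + 6).
Partial-fraction decomposition: 887/(14*(t + 6)) - 257/(3*(t + 5)) + 263/(10*(t + 4)) + 1/(105*(t - 1)).
Integrate each term: A/(t−a) contributes A·log|t−a|.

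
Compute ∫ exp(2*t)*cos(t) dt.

Let I denote the integral. Integrate by parts with u = cos(t), dv = exp(2*t) dt, so v = exp(2*t)/2: I = exp(2*t)*cos(t)/2 + (1/2)·∫ exp(2*t)*sin(t) dt.
Apply parts again with u = sin(t), dv = exp(2*t) dt: ∫ exp(2*t)*sin(t) dt = exp(2*t)*sin(t)/2 − (1/2)·I. Substituting back brings back I: I = exp(2*t)*sin(t)/4 + exp(2*t)*cos(t)/2 − (1/4)·I.
Solving for I: (1 + 1/4)·I equals the remaining terms, so I = (4/5)·(exp(2*t)*sin(t)/4 + exp(2*t)*cos(t)/2).

exp(2*t)*sin(t)/5 + 2*exp(2*t)*cos(t)/5 + C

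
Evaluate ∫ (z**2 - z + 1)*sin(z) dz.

-z**2*cos(z) + 2*z*sin(z) + z*cos(z) - sin(z) + cos(z) + C

Use integration by parts with u = z**2 - z + 1, dv = sin(z) dz, so v = -cos(z).
Apply parts 2 times (tabular method): alternate signs, differentiate u down to 0, integrate dv up.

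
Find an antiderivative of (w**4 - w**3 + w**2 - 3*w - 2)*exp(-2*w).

(-4*w**4 - 4*w**3 - 10*w**2 + 2*w + 9)*exp(-2*w)/8 + C

Use integration by parts with u = w**4 - w**3 + w**2 - 3*w - 2, dv = exp(-2*w) dw, so v = -exp(-2*w)/2.
Apply parts 4 times (tabular method): alternate signs, differentiate u down to 0, integrate dv up.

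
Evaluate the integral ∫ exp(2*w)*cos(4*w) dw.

exp(2*w)*sin(4*w)/5 + exp(2*w)*cos(4*w)/10 + C

Let I denote the integral. Integrate by parts with u = cos(4*w), dv = exp(2*w) dw, so v = exp(2*w)/2: I = exp(2*w)*cos(4*w)/2 + 2·∫ exp(2*w)*sin(4*w) dw.
Apply parts again with u = sin(4*w), dv = exp(2*w) dw: ∫ exp(2*w)*sin(4*w) dw = exp(2*w)*sin(4*w)/2 − 2·I. Substituting back brings back I: I = exp(2*w)*sin(4*w) + exp(2*w)*cos(4*w)/2 − 4·I.
Solving for I: (1 + 4)·I equals the remaining terms, so I = (1/5)·(exp(2*w)*sin(4*w) + exp(2*w)*cos(4*w)/2).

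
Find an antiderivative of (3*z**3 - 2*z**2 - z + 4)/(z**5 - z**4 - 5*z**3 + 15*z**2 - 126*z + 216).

32*log(z - 3)/63 - 3*log(z - 2)/13 - 36*log(z + 4)/175 - 209*log(z**2 + 9)/5850 + 1087*atan(z/3)/2925 + C

Factor the denominator: (z - 3)*(z - 2)*(z + 4)*(z**2 + 9).
Partial-fraction decomposition: -(209*z - 3261)/(2925*(z**2 + 9)) - 36/(175*(z + 4)) - 3/(13*(z - 2)) + 32/(63*(z - 3)).
Integrate each term; A/(z−a) gives A·log|z−a|; the (Bz+D)/(z²+p²) term gives a log and an atan.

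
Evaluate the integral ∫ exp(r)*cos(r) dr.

exp(r)*sin(r)/2 + exp(r)*cos(r)/2 + C

Let I denote the integral. Integrate by parts with u = cos(r), dv = exp(r) dr, so v = exp(r): I = exp(r)*cos(r) + ∫ exp(r)*sin(r) dr.
Apply parts again with u = sin(r), dv = exp(r) dr: ∫ exp(r)*sin(r) dr = exp(r)*sin(r) − I. Substituting back brings back I: I = exp(r)*sin(r) + exp(r)*cos(r) − I.
Solving for I: (1 + 1)·I equals the remaining terms, so I = (1/2)·(exp(r)*sin(r) + exp(r)*cos(r)).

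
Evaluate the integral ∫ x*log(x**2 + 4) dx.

x**2*log(x**2 + 4)/2 - x**2/2 + 2*log(x**2 + 4) + C

Let u = x**2 + 4, so du = (2*x) dx.
The integral becomes (1/2)·∫ log(u) du; integrate by parts with u′=log(u), dv′=du.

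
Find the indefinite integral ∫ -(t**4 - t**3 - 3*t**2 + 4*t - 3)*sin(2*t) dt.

t**4*cos(2*t)/2 - t**3*sin(2*t) - t**3*cos(2*t)/2 + 3*t**2*sin(2*t)/4 - 3*t**2*cos(2*t) + 3*t*sin(2*t) + 11*t*cos(2*t)/4 - 11*sin(2*t)/8 + C

Use integration by parts with u = t**4 - t**3 - 3*t**2 + 4*t - 3, dv = -sin(2*t) dt, so v = cos(2*t)/2.
Apply parts 4 times (tabular method): alternate signs, differentiate u down to 0, integrate dv up.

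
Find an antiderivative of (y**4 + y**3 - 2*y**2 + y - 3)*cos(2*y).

Use integration by parts with u = y**4 + y**3 - 2*y**2 + y - 3, dv = cos(2*y) dy, so v = sin(2*y)/2.
Apply parts 4 times (tabular method): alternate signs, differentiate u down to 0, integrate dv up.

y**4*sin(2*y)/2 + y**3*sin(2*y)/2 + y**3*cos(2*y) - 5*y**2*sin(2*y)/2 + 3*y**2*cos(2*y)/4 - y*sin(2*y)/4 - 5*y*cos(2*y)/2 - sin(2*y)/4 - cos(2*y)/8 + C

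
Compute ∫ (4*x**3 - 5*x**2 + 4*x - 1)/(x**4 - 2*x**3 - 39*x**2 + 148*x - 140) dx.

Factor the denominator: (x - 5)*(x - 2)**2*(x + 7).
Partial-fraction decomposition: 823/(486*(x + 7)) - 326/(243*(x - 2)) - 19/(27*(x - 2)**2) + 197/(54*(x - 5)).
Integrate each term; A/(x−a) gives A·log|x−a|; A/(x−a)² gives −A/(x−a).

197*log(x - 5)/54 - 326*log(x - 2)/243 + 823*log(x + 7)/486 + 19/(27*x - 54) + C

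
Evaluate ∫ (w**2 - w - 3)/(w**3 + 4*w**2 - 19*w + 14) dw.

Factor the denominator: (w - 2)*(w - 1)*(w + 7).
Partial-fraction decomposition: 53/(72*(w + 7)) + 3/(8*(w - 1)) - 1/(9*(w - 2)).
Integrate each term: A/(w−a) contributes A·log|w−a|.

-log(w - 2)/9 + 3*log(w - 1)/8 + 53*log(w + 7)/72 + C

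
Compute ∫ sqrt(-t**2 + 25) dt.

t*sqrt(-t**2 + 25)/2 + 25*asin(t/5)/2 + C

Substitute t = 5·sin(θ), so dt = 5·cos(θ) dθ and the radical becomes sqrt(-t**2 + 25) = 5·cos(θ) by the Pythagorean identity.
Integrate the resulting trig expression in θ, then back-substitute θ = asin(t/5), sin(θ) = t/5, cos(θ) = sqrt(-t**2 + 25)/5 (absorbing any constant into C).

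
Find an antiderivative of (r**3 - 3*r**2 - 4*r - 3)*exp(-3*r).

(-9*r**3 + 18*r**2 + 48*r + 43)*exp(-3*r)/27 + C

Use integration by parts with u = r**3 - 3*r**2 - 4*r - 3, dv = exp(-3*r) dr, so v = -exp(-3*r)/3.
Apply parts 3 times (tabular method): alternate signs, differentiate u down to 0, integrate dv up.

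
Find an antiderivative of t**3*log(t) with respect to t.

t**4*log(t)/4 - t**4/16 + C

Use integration by parts with u = log(t), dv = t**3 dt.
Then du = 1/t dt and v = t**4/4.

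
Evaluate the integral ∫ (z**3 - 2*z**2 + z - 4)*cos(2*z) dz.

Use integration by parts with u = z**3 - 2*z**2 + z - 4, dv = cos(2*z) dz, so v = sin(2*z)/2.
Apply parts 3 times (tabular method): alternate signs, differentiate u down to 0, integrate dv up.

z**3*sin(2*z)/2 - z**2*sin(2*z) + 3*z**2*cos(2*z)/4 - z*sin(2*z)/4 - z*cos(2*z) - 3*sin(2*z)/2 - cos(2*z)/8 + C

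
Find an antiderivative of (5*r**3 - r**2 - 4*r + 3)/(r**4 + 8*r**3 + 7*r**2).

-52*log(r)/49 + log(r + 1)/6 + 1733*log(r + 7)/294 - 3/(7*r) + C

Factor the denominator: r**2*(r + 1)*(r + 7).
Partial-fraction decomposition: 1733/(294*(r + 7)) + 1/(6*(r + 1)) - 52/(49*r) + 3/(7*r**2).
Integrate each term; A/(r−a) gives A·log|r−a|; A/(r−a)² gives −A/(r−a).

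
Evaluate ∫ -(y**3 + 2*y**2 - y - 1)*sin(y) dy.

Use integration by parts with u = y**3 + 2*y**2 - y - 1, dv = -sin(y) dy, so v = cos(y).
Apply parts 3 times (tabular method): alternate signs, differentiate u down to 0, integrate dv up.

y**3*cos(y) - 3*y**2*sin(y) + 2*y**2*cos(y) - 4*y*sin(y) - 7*y*cos(y) + 7*sin(y) - 5*cos(y) + C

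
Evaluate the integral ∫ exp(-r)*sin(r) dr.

Let I denote the integral. Integrate by parts with u = sin(r), dv = exp(-r) dr, so v = -exp(-r): I = -exp(-r)*sin(r) + ∫ exp(-r)*cos(r) dr.
Apply parts again with u = cos(r), dv = exp(-r) dr: ∫ exp(-r)*cos(r) dr = -exp(-r)*cos(r) − I. Substituting back brings back I: I = -exp(-r)*sin(r) - exp(-r)*cos(r) − I.
Solving for I: (1 + 1)·I equals the remaining terms, so I = (1/2)·(-exp(-r)*sin(r) - exp(-r)*cos(r)).

-exp(-r)*sin(r)/2 - exp(-r)*cos(r)/2 + C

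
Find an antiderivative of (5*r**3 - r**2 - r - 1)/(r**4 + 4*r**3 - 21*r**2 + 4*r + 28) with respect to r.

121*log(r - 2)/81 - log(r + 1)/9 + 293*log(r + 7)/81 - 11/(9*r - 18) + C

Factor the denominator: (r - 2)**2*(r + 1)*(r + 7).
Partial-fraction decomposition: 293/(81*(r + 7)) - 1/(9*(r + 1)) + 121/(81*(r - 2)) + 11/(9*(r - 2)**2).
Integrate each term; A/(r−a) gives A·log|r−a|; A/(r−a)² gives −A/(r−a).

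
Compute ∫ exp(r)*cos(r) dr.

Let I denote the integral. Integrate by parts with u = cos(r), dv = exp(r) dr, so v = exp(r): I = exp(r)*cos(r) + ∫ exp(r)*sin(r) dr.
Apply parts again with u = sin(r), dv = exp(r) dr: ∫ exp(r)*sin(r) dr = exp(r)*sin(r) − I. Substituting back brings back I: I = exp(r)*sin(r) + exp(r)*cos(r) − I.
Solving for I: (1 + 1)·I equals the remaining terms, so I = (1/2)·(exp(r)*sin(r) + exp(r)*cos(r)).

exp(r)*sin(r)/2 + exp(r)*cos(r)/2 + C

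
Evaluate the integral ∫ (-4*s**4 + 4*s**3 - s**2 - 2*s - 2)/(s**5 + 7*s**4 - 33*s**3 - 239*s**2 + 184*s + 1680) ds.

Factor the denominator: (s - 5)*(s - 3)*(s + 4)**2*(s + 7).
Partial-fraction decomposition: -3671/(360*(s + 7)) + 27812/(3969*(s + 4)) - 430/(63*(s + 4)**2) + 233/(980*(s - 3)) - 679/(648*(s - 5)).
Integrate each term; A/(s−a) gives A·log|s−a|; A/(s−a)² gives −A/(s−a).

-679*log(s - 5)/648 + 233*log(s - 3)/980 + 27812*log(s + 4)/3969 - 3671*log(s + 7)/360 + 430/(63*s + 252) + C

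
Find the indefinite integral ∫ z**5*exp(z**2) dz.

(z**4 - 2*z**2 + 2)*exp(z**2)/2 + C

Let u = z², du = 2z dz; rewrite as (1/2)∫ u^2·exp(1u) du.
Now integrate by parts 2 times.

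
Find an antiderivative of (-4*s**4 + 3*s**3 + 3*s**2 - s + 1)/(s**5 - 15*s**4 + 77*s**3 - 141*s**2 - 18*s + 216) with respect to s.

-4433*log(s - 6)/126 + 787*log(s - 4)/10 - 3421*log(s - 3)/72 - log(s + 1)/280 + 109/(6*s - 18) + C

Factor the denominator: (s - 6)*(s - 4)*(s - 3)**2*(s + 1).
Partial-fraction decomposition: -1/(280*(s + 1)) - 3421/(72*(s - 3)) - 109/(6*(s - 3)**2) + 787/(10*(s - 4)) - 4433/(126*(s - 6)).
Integrate each term; A/(s−a) gives A·log|s−a|; A/(s−a)² gives −A/(s−a).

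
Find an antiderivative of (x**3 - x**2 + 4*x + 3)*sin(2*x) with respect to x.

Use integration by parts with u = x**3 - x**2 + 4*x + 3, dv = sin(2*x) dx, so v = -cos(2*x)/2.
Apply parts 3 times (tabular method): alternate signs, differentiate u down to 0, integrate dv up.

-x**3*cos(2*x)/2 + 3*x**2*sin(2*x)/4 + x**2*cos(2*x)/2 - x*sin(2*x)/2 - 5*x*cos(2*x)/4 + 5*sin(2*x)/8 - 7*cos(2*x)/4 + C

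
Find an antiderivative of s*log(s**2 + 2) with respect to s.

Let u = s**2 + 2, so du = (2*s) ds.
The integral becomes (1/2)·∫ log(u) du; integrate by parts with u′=log(u), dv′=du.

s**2*log(s**2 + 2)/2 - s**2/2 + log(s**2 + 2) + C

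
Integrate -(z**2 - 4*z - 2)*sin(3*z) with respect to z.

z**2*cos(3*z)/3 - 2*z*sin(3*z)/9 - 4*z*cos(3*z)/3 + 4*sin(3*z)/9 - 20*cos(3*z)/27 + C

Use integration by parts with u = z**2 - 4*z - 2, dv = -sin(3*z) dz, so v = cos(3*z)/3.
Apply parts 2 times (tabular method): alternate signs, differentiate u down to 0, integrate dv up.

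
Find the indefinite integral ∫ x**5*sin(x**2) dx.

-x**4*cos(x**2)/2 + x**2*sin(x**2) + cos(x**2) + C

Let u = x², du = 2x dx; rewrite as (1/2)∫ u^2·sin(1u) du.
Now integrate by parts 2 times.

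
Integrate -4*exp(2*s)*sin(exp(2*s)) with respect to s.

2*cos(exp(2*s)) + C

Let u = exp(2*s), so du = (2*exp(2*s)) ds.
Rewriting, the integral becomes -2·∫ sin(u) du = -2·-cos(u).
Substituting back, u = exp(2*s).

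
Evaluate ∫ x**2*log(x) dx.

Use integration by parts with u = log(x), dv = x**2 dx.
Then du = 1/x dx and v = x**3/3.

x**3*log(x)/3 - x**3/9 + C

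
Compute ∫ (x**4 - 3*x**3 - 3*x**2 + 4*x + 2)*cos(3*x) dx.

Use integration by parts with u = x**4 - 3*x**3 - 3*x**2 + 4*x + 2, dv = cos(3*x) dx, so v = sin(3*x)/3.
Apply parts 4 times (tabular method): alternate signs, differentiate u down to 0, integrate dv up.

x**4*sin(3*x)/3 - x**3*sin(3*x) + 4*x**3*cos(3*x)/9 - 13*x**2*sin(3*x)/9 - x**2*cos(3*x) + 2*x*sin(3*x) - 26*x*cos(3*x)/27 + 80*sin(3*x)/81 + 2*cos(3*x)/3 + C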